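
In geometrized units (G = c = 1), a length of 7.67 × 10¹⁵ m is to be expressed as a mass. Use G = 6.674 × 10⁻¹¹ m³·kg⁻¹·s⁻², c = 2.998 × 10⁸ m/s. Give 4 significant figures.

Length → mass via c²/G.
7.67 × 10¹⁵ m × (c²/G) = 1.033 × 10⁴³ kg

1.033 × 10⁴³ kg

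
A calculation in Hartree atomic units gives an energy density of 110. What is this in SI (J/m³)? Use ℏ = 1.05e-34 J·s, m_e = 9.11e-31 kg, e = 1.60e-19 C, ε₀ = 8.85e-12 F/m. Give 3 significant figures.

One atomic unit of energy density: u_au = E_h/a₀³ = m_e⁴e¹⁰/((4πε₀)⁵ℏ⁸) = 3.01e13 J/m³.
110 × 3.01e13 J/m³ = 3.31e15 J/m³

3.31e15 J/m³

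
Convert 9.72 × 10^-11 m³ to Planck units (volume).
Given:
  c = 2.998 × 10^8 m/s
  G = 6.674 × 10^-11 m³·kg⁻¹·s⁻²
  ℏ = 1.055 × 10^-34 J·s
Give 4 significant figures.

2.301 × 10^94

Planck volume: V_P = (ℏG/c³)^(3/2) = 4.224 × 10^-105 m³.
9.72 × 10^-11 / 4.224 × 10^-105 = 2.301 × 10^94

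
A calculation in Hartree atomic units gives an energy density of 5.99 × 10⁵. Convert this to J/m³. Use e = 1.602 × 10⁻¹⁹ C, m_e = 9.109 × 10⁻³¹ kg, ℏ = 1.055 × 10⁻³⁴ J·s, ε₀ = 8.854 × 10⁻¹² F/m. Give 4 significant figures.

One atomic unit of energy density: u_au = E_h/a₀³ = m_e⁴e¹⁰/((4πε₀)⁵ℏ⁸) = 2.929 × 10¹³ J/m³.
5.99 × 10⁵ × 2.929 × 10¹³ J/m³ = 1.755 × 10¹⁹ J/m³

1.755 × 10¹⁹ J/m³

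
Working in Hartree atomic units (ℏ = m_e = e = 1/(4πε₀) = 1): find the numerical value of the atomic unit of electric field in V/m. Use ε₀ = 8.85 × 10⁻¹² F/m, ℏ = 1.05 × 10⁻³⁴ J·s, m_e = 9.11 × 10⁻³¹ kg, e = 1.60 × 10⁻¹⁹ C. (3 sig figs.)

5.20 × 10¹¹ V/m

From ℏ = m_e = e = 1/(4πε₀) = 1 the electric field scale is E_au = E_h/(e a₀) = m_e²e⁵/((4πε₀)³ℏ⁴).
E_h = 4.38 × 10⁻¹⁸ J
a₀ = 5.26 × 10⁻¹¹ m
E_h/(e·a₀) = 5.20 × 10¹¹ V/m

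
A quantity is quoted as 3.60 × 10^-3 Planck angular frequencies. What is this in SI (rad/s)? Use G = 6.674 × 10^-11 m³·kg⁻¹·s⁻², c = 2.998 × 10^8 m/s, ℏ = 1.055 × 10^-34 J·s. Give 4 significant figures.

6.677 × 10^40 rad/s

One Planck angular frequency: ω_P = √(c⁵/(ℏG)) = 1.855 × 10^43 rad/s.
3.60 × 10^-3 × 1.855 × 10^43 rad/s = 6.677 × 10^40 rad/s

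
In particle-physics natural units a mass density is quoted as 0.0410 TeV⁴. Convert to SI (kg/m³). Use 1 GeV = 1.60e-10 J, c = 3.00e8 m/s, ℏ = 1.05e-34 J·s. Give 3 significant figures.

Mass density is [E]/(c²[L]³) = [E]⁴/(ℏ³c⁵).
1 GeV⁴ → 1/(ℏ³c⁵) × (1 GeV in J)⁴ = 2.33e20 kg/m³.
Convert the energy scale: 0.0410 TeV⁴ = 4.10e10 GeV⁴.
Result: 4.10e10 × 2.33e20 = 9.55e30 kg/m³.

9.55e30 kg/m³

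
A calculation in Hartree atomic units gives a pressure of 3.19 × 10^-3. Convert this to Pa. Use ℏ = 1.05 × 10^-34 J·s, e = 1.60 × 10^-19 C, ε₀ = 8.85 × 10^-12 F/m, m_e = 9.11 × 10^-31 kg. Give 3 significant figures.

One atomic unit of pressure: P_au = E_h/a₀³ = m_e⁴e¹⁰/((4πε₀)⁵ℏ⁸) = 3.01 × 10^13 Pa.
3.19 × 10^-3 × 3.01 × 10^13 Pa = 9.61 × 10^10 Pa

9.61 × 10^10 Pa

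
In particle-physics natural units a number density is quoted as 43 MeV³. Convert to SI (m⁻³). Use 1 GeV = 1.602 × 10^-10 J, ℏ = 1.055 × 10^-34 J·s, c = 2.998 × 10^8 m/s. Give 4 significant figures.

Number density is [L]⁻³ = [E]³/(ℏc)³.
1 GeV³ → 1/(ℏc)³ × (1 GeV in J)³ = 1.299 × 10^47 m⁻³.
Convert the energy scale: 43 MeV³ = 4.30 × 10^-8 GeV³.
Result: 4.30 × 10^-8 × 1.299 × 10^47 = 5.587 × 10^39 m⁻³.

5.587 × 10^39 m⁻³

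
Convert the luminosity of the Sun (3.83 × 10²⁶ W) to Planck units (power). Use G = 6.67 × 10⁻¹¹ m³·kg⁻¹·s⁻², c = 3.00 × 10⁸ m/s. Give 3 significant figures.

Planck power: P_P = c⁵/G = 3.64 × 10⁵² W.
3.83 × 10²⁶ / 3.64 × 10⁵² = 1.05 × 10⁻²⁶

1.05 × 10⁻²⁶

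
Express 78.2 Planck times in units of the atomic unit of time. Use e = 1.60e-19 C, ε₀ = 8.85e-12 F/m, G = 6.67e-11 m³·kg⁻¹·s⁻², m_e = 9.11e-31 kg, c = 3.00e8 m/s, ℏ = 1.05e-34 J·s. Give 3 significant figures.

1.75e-25

Planck time: t_P = √(ℏG/c⁵) = 5.37e-44 s
atomic unit of time: τ_au = (4πε₀)²ℏ³/(m_e e⁴) = 2.40e-17 s
78.2 × 5.37e-44 / 2.40e-17 = 1.75e-25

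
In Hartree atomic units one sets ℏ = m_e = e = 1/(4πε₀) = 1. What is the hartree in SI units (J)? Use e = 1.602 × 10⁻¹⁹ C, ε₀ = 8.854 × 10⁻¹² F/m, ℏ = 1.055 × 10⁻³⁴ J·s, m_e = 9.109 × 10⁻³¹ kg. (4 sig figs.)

4.354 × 10⁻¹⁸ J

E_h = m_e e⁴/(4πε₀ℏ)²
  = 6.000 × 10⁻¹⁰⁶ / 1.378 × 10⁻⁸⁸
  = 4.354 × 10⁻¹⁸ J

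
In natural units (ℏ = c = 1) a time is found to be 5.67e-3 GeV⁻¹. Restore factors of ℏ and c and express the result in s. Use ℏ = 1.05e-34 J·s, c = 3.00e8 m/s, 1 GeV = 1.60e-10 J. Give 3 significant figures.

3.72e-27 s

A time is [E]⁻¹ in ℏ=c=1; restore one factor of ℏ.
1 GeV⁻¹ → ℏ × (1 GeV in J)⁻¹ = 6.56e-25 s.
Result: 5.67e-3 × 6.56e-25 = 3.72e-27 s.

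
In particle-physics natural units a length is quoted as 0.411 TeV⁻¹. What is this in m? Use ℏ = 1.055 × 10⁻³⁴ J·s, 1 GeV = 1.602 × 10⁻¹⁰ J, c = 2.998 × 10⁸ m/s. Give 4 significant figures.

8.115 × 10⁻²⁰ m

A length is [E]⁻¹ in ℏ=c=1; restore one factor of ℏc.
1 GeV⁻¹ → ℏc × (1 GeV in J)⁻¹ = 1.974 × 10⁻¹⁶ m.
Convert the energy scale: 0.411 TeV⁻¹ = 4.11 × 10⁻⁴ GeV⁻¹.
Result: 4.11 × 10⁻⁴ × 1.974 × 10⁻¹⁶ = 8.115 × 10⁻²⁰ m.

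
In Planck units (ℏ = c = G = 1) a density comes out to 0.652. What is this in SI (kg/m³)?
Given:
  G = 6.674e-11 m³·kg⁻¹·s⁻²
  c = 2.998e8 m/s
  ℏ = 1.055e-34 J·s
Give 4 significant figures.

3.360e96 kg/m³

One Planck density: ρ_P = c⁵/(ℏG²) = 5.154e96 kg/m³.
0.652 × 5.154e96 kg/m³ = 3.360e96 kg/m³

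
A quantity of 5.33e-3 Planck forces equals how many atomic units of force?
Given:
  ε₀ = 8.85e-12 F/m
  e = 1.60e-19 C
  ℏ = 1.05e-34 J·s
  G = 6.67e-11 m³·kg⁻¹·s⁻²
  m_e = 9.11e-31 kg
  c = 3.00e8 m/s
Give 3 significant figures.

Planck force: F_P = c⁴/G = 1.21e44 N
atomic unit of force: F_au = E_h/a₀ = m_e²e⁶/((4πε₀)³ℏ⁴) = 8.33e-8 N
5.33e-3 × 1.21e44 / 8.33e-8 = 7.77e48

7.77e48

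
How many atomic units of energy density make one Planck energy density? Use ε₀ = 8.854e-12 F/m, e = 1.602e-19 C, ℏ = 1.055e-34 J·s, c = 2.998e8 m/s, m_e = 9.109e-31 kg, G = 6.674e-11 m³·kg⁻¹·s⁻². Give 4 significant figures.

1.581e100

Planck energy density: u_P = c⁷/(ℏG²) = 4.632e113 J/m³
atomic unit of energy density: u_au = E_h/a₀³ = m_e⁴e¹⁰/((4πε₀)⁵ℏ⁸) = 2.929e13 J/m³
ratio = 4.632e113 / 2.929e13 = 1.581e100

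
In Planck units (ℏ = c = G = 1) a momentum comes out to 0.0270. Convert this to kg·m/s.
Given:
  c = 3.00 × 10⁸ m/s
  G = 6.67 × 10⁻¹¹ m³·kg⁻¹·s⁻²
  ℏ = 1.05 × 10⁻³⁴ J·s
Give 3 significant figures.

0.176 kg·m/s

One Planck momentum: p_P = √(ℏc³/G) = 6.52 kg·m/s.
0.0270 × 6.52 kg·m/s = 0.176 kg·m/s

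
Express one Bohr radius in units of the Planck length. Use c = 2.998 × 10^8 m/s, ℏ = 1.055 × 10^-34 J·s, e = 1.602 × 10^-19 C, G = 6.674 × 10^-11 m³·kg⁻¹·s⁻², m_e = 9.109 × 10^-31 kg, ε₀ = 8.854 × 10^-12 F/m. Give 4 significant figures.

Bohr radius: a₀ = 4πε₀ℏ²/(m_e e²) = 5.297 × 10^-11 m
Planck length: ℓ_P = √(ℏG/c³) = 1.616 × 10^-35 m
ratio = 5.297 × 10^-11 / 1.616 × 10^-35 = 3.277 × 10^24

3.277 × 10^24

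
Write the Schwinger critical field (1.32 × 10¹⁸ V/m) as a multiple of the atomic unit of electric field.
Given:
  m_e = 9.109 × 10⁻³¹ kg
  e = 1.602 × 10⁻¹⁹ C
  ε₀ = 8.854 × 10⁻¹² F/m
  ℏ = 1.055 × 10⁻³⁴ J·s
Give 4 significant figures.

atomic unit of electric field: E_au = E_h/(e a₀) = m_e²e⁵/((4πε₀)³ℏ⁴) = 5.131 × 10¹¹ V/m.
1.32 × 10¹⁸ / 5.131 × 10¹¹ = 2.573 × 10⁶

2.573 × 10⁶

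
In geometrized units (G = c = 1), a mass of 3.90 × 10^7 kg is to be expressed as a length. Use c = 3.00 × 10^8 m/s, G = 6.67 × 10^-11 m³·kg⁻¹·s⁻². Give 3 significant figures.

2.89 × 10^-20 m

In G = c = 1 units mass has dimensions of length; the conversion factor is G/c².
3.90 × 10^7 kg × (G/c²) = 2.89 × 10^-20 m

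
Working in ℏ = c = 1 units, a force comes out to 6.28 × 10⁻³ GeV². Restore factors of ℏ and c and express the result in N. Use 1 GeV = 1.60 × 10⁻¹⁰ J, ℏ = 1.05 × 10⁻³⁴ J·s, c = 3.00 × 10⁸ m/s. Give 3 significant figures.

Force is [E]/[L] = [E]²/(ℏc); restore (ℏc)⁻¹.
1 GeV² → 1/(ℏc) × (1 GeV in J)² = 8.13 × 10⁵ N.
Result: 6.28 × 10⁻³ × 8.13 × 10⁵ = 5.10 × 10³ N.

5.10 × 10³ N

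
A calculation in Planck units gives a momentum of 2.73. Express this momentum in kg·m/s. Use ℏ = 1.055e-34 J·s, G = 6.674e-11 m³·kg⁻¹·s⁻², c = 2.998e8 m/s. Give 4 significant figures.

17.82 kg·m/s

One Planck momentum: p_P = √(ℏc³/G) = 6.527 kg·m/s.
2.73 × 6.527 kg·m/s = 17.82 kg·m/s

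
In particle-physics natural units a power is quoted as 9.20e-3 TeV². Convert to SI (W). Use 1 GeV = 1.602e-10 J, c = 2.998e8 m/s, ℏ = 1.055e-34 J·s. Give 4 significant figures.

Power is [E]/[T] = [E]²/ℏ.
1 GeV² → 1/ℏ × (1 GeV in J)² = 2.433e14 W.
Convert the energy scale: 9.20e-3 TeV² = 9.20e3 GeV².
Result: 9.20e3 × 2.433e14 = 2.238e18 W.

2.238e18 W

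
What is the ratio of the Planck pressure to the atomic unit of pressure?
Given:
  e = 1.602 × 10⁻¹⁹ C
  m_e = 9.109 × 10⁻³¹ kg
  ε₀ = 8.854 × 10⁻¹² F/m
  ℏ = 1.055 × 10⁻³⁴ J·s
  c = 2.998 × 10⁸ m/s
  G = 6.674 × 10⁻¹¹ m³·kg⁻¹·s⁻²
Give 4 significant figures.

Planck pressure: p_P = c⁷/(ℏG²) = 4.632 × 10¹¹³ Pa
atomic unit of pressure: P_au = E_h/a₀³ = m_e⁴e¹⁰/((4πε₀)⁵ℏ⁸) = 2.929 × 10¹³ Pa
ratio = 4.632 × 10¹¹³ / 2.929 × 10¹³ = 1.581 × 10¹⁰⁰

1.581 × 10¹⁰⁰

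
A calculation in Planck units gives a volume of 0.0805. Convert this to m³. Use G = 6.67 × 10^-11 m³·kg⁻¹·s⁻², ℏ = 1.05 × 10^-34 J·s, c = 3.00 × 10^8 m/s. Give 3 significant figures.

One Planck volume: V_P = (ℏG/c³)^(3/2) = 4.18 × 10^-105 m³.
0.0805 × 4.18 × 10^-105 m³ = 3.36 × 10^-106 m³

3.36 × 10^-106 m³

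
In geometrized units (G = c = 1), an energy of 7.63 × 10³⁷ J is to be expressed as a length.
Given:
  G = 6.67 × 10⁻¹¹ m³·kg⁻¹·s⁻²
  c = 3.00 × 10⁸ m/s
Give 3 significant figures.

6.28 × 10⁻⁷ m

Energy → length via G/c⁴.
7.63 × 10³⁷ J × (G/c⁴) = 6.28 × 10⁻⁷ m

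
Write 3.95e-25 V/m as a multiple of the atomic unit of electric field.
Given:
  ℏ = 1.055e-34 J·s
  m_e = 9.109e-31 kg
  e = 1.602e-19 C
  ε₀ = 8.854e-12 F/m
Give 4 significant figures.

7.698e-37

atomic unit of electric field: E_au = E_h/(e a₀) = m_e²e⁵/((4πε₀)³ℏ⁴) = 5.131e11 V/m.
3.95e-25 / 5.131e11 = 7.698e-37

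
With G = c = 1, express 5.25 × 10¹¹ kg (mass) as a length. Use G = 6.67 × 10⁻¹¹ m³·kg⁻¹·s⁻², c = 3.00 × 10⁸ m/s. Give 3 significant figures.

In G = c = 1 units mass has dimensions of length; the conversion factor is G/c².
5.25 × 10¹¹ kg × (G/c²) = 3.89 × 10⁻¹⁶ m

3.89 × 10⁻¹⁶ m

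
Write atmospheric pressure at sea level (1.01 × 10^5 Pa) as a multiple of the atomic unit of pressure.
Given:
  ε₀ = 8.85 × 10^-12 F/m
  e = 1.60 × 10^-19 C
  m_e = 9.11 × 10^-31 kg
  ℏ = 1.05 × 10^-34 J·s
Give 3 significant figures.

atomic unit of pressure: P_au = E_h/a₀³ = m_e⁴e¹⁰/((4πε₀)⁵ℏ⁸) = 3.01 × 10^13 Pa.
1.01 × 10^5 / 3.01 × 10^13 = 3.35 × 10^-9

3.35 × 10^-9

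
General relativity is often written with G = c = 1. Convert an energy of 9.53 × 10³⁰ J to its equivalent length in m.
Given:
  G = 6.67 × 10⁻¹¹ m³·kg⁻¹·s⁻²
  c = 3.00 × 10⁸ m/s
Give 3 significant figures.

Energy → length via G/c⁴.
9.53 × 10³⁰ J × (G/c⁴) = 7.85 × 10⁻¹⁴ m

7.85 × 10⁻¹⁴ m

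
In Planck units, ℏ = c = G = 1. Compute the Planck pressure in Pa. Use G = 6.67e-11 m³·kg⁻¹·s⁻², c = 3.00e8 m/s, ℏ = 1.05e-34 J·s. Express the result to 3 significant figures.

4.68e113 Pa

Dimensional analysis gives p_P = c⁷/(ℏG²).
  = 2.19e59 / 4.67e-55
  = 4.68e113 Pa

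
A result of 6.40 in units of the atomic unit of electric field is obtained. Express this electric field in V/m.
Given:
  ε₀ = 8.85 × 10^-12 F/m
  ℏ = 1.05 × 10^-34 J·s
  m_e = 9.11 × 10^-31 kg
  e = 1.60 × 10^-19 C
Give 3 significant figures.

One atomic unit of electric field: E_au = E_h/(e a₀) = m_e²e⁵/((4πε₀)³ℏ⁴) = 5.20 × 10^11 V/m.
6.40 × 5.20 × 10^11 V/m = 3.33 × 10^12 V/m

3.33 × 10^12 V/m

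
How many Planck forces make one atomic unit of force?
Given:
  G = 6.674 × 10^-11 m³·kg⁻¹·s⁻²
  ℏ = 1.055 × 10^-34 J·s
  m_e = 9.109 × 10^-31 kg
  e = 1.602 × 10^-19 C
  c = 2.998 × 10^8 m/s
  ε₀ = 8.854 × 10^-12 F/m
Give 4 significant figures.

atomic unit of force: F_au = E_h/a₀ = m_e²e⁶/((4πε₀)³ℏ⁴) = 8.220 × 10^-8 N
Planck force: F_P = c⁴/G = 1.210 × 10^44 N
ratio = 8.220 × 10^-8 / 1.210 × 10^44 = 6.791 × 10^-52

6.791 × 10^-52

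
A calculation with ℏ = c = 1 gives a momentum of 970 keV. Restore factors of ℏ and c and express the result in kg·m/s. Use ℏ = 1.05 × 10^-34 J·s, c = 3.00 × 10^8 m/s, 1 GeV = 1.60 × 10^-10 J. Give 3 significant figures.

5.17 × 10^-22 kg·m/s

Momentum is [E]/c; divide by c.
1 GeV → 1/c × (1 GeV in J) = 5.33 × 10^-19 kg·m/s.
Convert the energy scale: 970 keV = 9.70 × 10^-4 GeV.
Result: 9.70 × 10^-4 × 5.33 × 10^-19 = 5.17 × 10^-22 kg·m/s.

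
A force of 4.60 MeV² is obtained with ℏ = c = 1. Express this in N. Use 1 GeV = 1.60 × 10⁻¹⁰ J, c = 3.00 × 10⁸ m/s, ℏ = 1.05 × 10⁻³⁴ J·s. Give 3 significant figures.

Force is [E]/[L] = [E]²/(ℏc); restore (ℏc)⁻¹.
1 GeV² → 1/(ℏc) × (1 GeV in J)² = 8.13 × 10⁵ N.
Convert the energy scale: 4.60 MeV² = 4.60 × 10⁻⁶ GeV².
Result: 4.60 × 10⁻⁶ × 8.13 × 10⁵ = 3.74 N.

3.74 N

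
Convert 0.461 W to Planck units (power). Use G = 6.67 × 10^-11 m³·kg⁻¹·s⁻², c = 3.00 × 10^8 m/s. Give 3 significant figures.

1.27 × 10^-53

Planck power: P_P = c⁵/G = 3.64 × 10^52 W.
0.461 / 3.64 × 10^52 = 1.27 × 10^-53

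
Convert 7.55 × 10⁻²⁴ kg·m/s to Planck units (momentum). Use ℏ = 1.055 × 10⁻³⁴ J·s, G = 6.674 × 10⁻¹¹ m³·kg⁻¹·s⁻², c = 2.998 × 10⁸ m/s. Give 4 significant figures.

Planck momentum: p_P = √(ℏc³/G) = 6.527 kg·m/s.
7.55 × 10⁻²⁴ / 6.527 = 1.157 × 10⁻²⁴

1.157 × 10⁻²⁴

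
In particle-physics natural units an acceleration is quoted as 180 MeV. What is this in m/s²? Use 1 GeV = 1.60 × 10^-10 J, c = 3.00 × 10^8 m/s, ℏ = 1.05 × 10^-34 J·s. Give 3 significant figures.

Acceleration is [L]/[T]² = c·[E]/ℏ.
1 GeV → c/ℏ × (1 GeV in J) = 4.57 × 10^32 m/s².
Convert the energy scale: 180 MeV = 0.180 GeV.
Result: 0.180 × 4.57 × 10^32 = 8.23 × 10^31 m/s².

8.23 × 10^31 m/s²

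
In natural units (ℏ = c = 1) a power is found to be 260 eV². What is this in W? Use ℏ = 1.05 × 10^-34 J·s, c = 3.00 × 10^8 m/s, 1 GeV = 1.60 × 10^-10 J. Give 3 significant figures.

Power is [E]/[T] = [E]²/ℏ.
1 GeV² → 1/ℏ × (1 GeV in J)² = 2.44 × 10^14 W.
Convert the energy scale: 260 eV² = 2.60 × 10^-16 GeV².
Result: 2.60 × 10^-16 × 2.44 × 10^14 = 0.0634 W.

0.0634 W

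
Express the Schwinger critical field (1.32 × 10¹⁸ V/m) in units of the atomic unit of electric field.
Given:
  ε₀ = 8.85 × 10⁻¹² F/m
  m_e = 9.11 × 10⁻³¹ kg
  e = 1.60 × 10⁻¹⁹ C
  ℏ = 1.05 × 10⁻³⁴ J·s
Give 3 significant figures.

2.54 × 10⁶

atomic unit of electric field: E_au = E_h/(e a₀) = m_e²e⁵/((4πε₀)³ℏ⁴) = 5.20 × 10¹¹ V/m.
1.32 × 10¹⁸ / 5.20 × 10¹¹ = 2.54 × 10⁶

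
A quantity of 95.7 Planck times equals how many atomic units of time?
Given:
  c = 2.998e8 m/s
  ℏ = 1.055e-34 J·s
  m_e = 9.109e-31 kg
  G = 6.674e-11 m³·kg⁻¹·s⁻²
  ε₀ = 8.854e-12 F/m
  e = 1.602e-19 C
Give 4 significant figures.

Planck time: t_P = √(ℏG/c⁵) = 5.392e-44 s
atomic unit of time: τ_au = (4πε₀)²ℏ³/(m_e e⁴) = 2.423e-17 s
95.7 × 5.392e-44 / 2.423e-17 = 2.130e-25

2.130e-25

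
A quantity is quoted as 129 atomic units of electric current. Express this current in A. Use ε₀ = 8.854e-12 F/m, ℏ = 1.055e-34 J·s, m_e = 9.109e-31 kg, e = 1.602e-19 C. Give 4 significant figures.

One atomic unit of electric current: I_au = e E_h/ℏ = m_e e⁵/((4πε₀)²ℏ³) = 6.612e-3 A.
129 × 6.612e-3 A = 0.8529 A

0.8529 A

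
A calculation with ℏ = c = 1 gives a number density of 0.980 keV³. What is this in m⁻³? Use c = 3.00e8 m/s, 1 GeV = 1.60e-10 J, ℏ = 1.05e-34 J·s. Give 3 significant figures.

Number density is [L]⁻³ = [E]³/(ℏc)³.
1 GeV³ → 1/(ℏc)³ × (1 GeV in J)³ = 1.31e47 m⁻³.
Convert the energy scale: 0.980 keV³ = 9.80e-19 GeV³.
Result: 9.80e-19 × 1.31e47 = 1.28e29 m⁻³.

1.28e29 m⁻³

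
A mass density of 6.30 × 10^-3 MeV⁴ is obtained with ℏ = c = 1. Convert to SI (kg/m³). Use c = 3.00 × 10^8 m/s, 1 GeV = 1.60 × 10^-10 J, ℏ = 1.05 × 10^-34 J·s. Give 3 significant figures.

Mass density is [E]/(c²[L]³) = [E]⁴/(ℏ³c⁵).
1 GeV⁴ → 1/(ℏ³c⁵) × (1 GeV in J)⁴ = 2.33 × 10^20 kg/m³.
Convert the energy scale: 6.30 × 10^-3 MeV⁴ = 6.30 × 10^-15 GeV⁴.
Result: 6.30 × 10^-15 × 2.33 × 10^20 = 1.47 × 10^6 kg/m³.

1.47 × 10^6 kg/m³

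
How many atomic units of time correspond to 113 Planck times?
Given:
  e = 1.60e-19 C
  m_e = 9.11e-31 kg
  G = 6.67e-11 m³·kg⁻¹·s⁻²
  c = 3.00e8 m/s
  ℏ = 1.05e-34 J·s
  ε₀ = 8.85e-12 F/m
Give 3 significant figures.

2.53e-25

Planck time: t_P = √(ℏG/c⁵) = 5.37e-44 s
atomic unit of time: τ_au = (4πε₀)²ℏ³/(m_e e⁴) = 2.40e-17 s
113 × 5.37e-44 / 2.40e-17 = 2.53e-25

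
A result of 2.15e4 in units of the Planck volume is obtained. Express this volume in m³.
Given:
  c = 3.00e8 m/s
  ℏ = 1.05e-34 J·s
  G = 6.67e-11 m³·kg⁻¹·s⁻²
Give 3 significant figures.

8.98e-101 m³

One Planck volume: V_P = (ℏG/c³)^(3/2) = 4.18e-105 m³.
2.15e4 × 4.18e-105 m³ = 8.98e-101 m³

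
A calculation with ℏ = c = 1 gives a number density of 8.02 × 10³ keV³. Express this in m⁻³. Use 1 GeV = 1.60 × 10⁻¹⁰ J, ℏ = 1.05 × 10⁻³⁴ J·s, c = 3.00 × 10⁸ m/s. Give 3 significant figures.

Number density is [L]⁻³ = [E]³/(ℏc)³.
1 GeV³ → 1/(ℏc)³ × (1 GeV in J)³ = 1.31 × 10⁴⁷ m⁻³.
Convert the energy scale: 8.02 × 10³ keV³ = 8.02 × 10⁻¹⁵ GeV³.
Result: 8.02 × 10⁻¹⁵ × 1.31 × 10⁴⁷ = 1.05 × 10³³ m⁻³.

1.05 × 10³³ m⁻³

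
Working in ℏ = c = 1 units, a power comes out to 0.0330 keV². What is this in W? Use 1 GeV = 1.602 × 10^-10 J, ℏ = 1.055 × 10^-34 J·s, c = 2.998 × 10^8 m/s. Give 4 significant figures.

Power is [E]/[T] = [E]²/ℏ.
1 GeV² → 1/ℏ × (1 GeV in J)² = 2.433 × 10^14 W.
Convert the energy scale: 0.0330 keV² = 3.30 × 10^-14 GeV².
Result: 3.30 × 10^-14 × 2.433 × 10^14 = 8.028 W.

8.028 W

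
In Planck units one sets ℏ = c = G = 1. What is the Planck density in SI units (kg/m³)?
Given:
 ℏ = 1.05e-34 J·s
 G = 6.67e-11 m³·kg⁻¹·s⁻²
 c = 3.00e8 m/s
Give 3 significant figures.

5.20e96 kg/m³

ρ_P = c⁵/(ℏG²)
  = 2.43e42 / 4.67e-55
  = 5.20e96 kg/m³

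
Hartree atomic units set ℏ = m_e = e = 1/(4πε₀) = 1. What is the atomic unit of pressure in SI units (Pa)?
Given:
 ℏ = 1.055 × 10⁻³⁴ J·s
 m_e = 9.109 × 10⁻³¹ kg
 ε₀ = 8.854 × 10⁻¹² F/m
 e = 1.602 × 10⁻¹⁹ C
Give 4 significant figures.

2.929 × 10¹³ Pa

From ℏ = m_e = e = 1/(4πε₀) = 1 the pressure scale is P_au = E_h/a₀³ = m_e⁴e¹⁰/((4πε₀)⁵ℏ⁸).
E_h = 4.354 × 10⁻¹⁸ J
a₀ = 5.297 × 10⁻¹¹ m
E_h/a₀³ = 2.929 × 10¹³ Pa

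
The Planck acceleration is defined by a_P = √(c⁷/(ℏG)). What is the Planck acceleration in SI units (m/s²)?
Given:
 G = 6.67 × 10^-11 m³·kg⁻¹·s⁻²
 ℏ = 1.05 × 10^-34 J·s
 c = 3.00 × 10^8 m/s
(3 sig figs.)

5.59 × 10^51 m/s²

a_P = √(c⁷/(ℏG))
  = √(3.12 × 10^103)
  = 5.59 × 10^51 m/s²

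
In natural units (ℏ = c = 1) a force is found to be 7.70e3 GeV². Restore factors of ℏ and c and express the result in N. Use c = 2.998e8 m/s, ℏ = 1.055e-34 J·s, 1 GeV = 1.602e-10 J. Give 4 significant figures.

6.248e9 N

Force is [E]/[L] = [E]²/(ℏc); restore (ℏc)⁻¹.
1 GeV² → 1/(ℏc) × (1 GeV in J)² = 8.114e5 N.
Result: 7.70e3 × 8.114e5 = 6.248e9 N.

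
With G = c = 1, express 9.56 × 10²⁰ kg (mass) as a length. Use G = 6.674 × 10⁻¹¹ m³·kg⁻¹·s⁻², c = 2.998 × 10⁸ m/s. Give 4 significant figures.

7.099 × 10⁻⁷ m

In G = c = 1 units mass has dimensions of length; the conversion factor is G/c².
9.56 × 10²⁰ kg × (G/c²) = 7.099 × 10⁻⁷ m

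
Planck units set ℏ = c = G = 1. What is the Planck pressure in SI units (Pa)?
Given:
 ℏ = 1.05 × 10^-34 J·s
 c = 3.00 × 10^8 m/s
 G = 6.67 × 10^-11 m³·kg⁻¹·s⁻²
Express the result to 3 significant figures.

4.68 × 10^113 Pa

The unique combination of the constants set to 1 with dimensions of pressure is p_P = c⁷/(ℏG²).
  = 2.19 × 10^59 / 4.67 × 10^-55
  = 4.68 × 10^113 Pa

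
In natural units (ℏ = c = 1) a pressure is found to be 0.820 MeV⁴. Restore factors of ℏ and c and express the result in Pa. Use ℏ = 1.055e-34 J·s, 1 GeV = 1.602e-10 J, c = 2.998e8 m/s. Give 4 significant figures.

1.707e25 Pa

Pressure is [E]/[L]³ = [E]⁴/(ℏc)³.
1 GeV⁴ → 1/(ℏc)³ × (1 GeV in J)⁴ = 2.082e37 Pa.
Convert the energy scale: 0.820 MeV⁴ = 8.20e-13 GeV⁴.
Result: 8.20e-13 × 2.082e37 = 1.707e25 Pa.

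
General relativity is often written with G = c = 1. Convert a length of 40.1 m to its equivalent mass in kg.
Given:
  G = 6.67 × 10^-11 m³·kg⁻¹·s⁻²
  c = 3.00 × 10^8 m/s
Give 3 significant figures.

Length → mass via c²/G.
40.1 m × (c²/G) = 5.41 × 10^28 kg

5.41 × 10^28 kg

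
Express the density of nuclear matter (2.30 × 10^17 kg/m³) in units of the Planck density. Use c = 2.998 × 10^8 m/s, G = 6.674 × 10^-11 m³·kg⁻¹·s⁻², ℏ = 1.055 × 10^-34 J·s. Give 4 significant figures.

4.463 × 10^-80

Planck density: ρ_P = c⁵/(ℏG²) = 5.154 × 10^96 kg/m³.
2.30 × 10^17 / 5.154 × 10^96 = 4.463 × 10^-80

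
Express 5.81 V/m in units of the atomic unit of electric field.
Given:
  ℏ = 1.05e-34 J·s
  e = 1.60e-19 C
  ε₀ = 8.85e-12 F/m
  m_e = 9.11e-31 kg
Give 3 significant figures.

1.12e-11

atomic unit of electric field: E_au = E_h/(e a₀) = m_e²e⁵/((4πε₀)³ℏ⁴) = 5.20e11 V/m.
5.81 / 5.20e11 = 1.12e-11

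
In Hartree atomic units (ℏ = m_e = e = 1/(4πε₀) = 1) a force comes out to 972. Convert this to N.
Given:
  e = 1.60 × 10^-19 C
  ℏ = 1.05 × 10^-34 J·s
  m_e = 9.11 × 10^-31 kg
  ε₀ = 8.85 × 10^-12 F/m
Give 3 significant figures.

One atomic unit of force: F_au = E_h/a₀ = m_e²e⁶/((4πε₀)³ℏ⁴) = 8.33 × 10^-8 N.
972 × 8.33 × 10^-8 N = 8.09 × 10^-5 N

8.09 × 10^-5 N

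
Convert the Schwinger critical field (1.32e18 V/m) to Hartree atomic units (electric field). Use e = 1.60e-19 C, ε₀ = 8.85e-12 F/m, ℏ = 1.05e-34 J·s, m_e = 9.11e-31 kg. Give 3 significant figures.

atomic unit of electric field: E_au = E_h/(e a₀) = m_e²e⁵/((4πε₀)³ℏ⁴) = 5.20e11 V/m.
1.32e18 / 5.20e11 = 2.54e6

2.54e6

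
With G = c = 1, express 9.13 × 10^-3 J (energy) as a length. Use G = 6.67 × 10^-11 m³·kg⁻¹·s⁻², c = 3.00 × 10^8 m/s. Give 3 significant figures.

7.52 × 10^-47 m

Energy → length via G/c⁴.
9.13 × 10^-3 J × (G/c⁴) = 7.52 × 10^-47 m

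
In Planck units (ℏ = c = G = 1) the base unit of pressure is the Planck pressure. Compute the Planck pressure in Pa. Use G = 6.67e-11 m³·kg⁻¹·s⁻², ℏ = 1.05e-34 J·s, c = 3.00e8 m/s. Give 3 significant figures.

4.68e113 Pa

p_P = c⁷/(ℏG²)
  = 2.19e59 / 4.67e-55
  = 4.68e113 Pa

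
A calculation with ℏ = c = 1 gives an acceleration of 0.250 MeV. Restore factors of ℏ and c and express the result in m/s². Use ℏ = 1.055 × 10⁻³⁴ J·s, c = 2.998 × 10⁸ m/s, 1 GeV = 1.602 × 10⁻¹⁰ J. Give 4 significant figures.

1.138 × 10²⁹ m/s²

Acceleration is [L]/[T]² = c·[E]/ℏ.
1 GeV → c/ℏ × (1 GeV in J) = 4.552 × 10³² m/s².
Convert the energy scale: 0.250 MeV = 2.50 × 10⁻⁴ GeV.
Result: 2.50 × 10⁻⁴ × 4.552 × 10³² = 1.138 × 10²⁹ m/s².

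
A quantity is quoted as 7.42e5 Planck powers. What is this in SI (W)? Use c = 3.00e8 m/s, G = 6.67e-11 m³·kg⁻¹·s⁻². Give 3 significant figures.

One Planck power: P_P = c⁵/G = 3.64e52 W.
7.42e5 × 3.64e52 W = 2.70e58 W

2.70e58 W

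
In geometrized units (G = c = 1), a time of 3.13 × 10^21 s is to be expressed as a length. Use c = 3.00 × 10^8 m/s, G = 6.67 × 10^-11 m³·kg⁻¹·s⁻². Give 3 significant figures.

Time → length via c.
3.13 × 10^21 s × (c) = 9.39 × 10^29 m

9.39 × 10^29 m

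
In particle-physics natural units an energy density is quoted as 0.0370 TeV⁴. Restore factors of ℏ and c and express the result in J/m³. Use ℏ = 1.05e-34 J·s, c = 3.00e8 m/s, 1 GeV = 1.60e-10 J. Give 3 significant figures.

[E]/[L]³ = [E]⁴/(ℏc)³; restore (ℏc)⁻³.
1 GeV⁴ → 1/(ℏc)³ × (1 GeV in J)⁴ = 2.10e37 J/m³.
Convert the energy scale: 0.0370 TeV⁴ = 3.70e10 GeV⁴.
Result: 3.70e10 × 2.10e37 = 7.76e47 J/m³.

7.76e47 J/m³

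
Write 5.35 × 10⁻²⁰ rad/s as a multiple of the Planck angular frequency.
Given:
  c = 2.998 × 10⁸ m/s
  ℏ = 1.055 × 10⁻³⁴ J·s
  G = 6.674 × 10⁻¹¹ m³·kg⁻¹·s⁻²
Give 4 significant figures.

2.885 × 10⁻⁶³

Planck angular frequency: ω_P = √(c⁵/(ℏG)) = 1.855 × 10⁴³ rad/s.
5.35 × 10⁻²⁰ / 1.855 × 10⁴³ = 2.885 × 10⁻⁶³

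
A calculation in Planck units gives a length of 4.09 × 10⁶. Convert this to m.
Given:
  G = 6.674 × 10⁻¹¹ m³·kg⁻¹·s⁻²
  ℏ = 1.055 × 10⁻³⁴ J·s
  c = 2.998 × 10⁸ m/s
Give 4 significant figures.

One Planck length: ℓ_P = √(ℏG/c³) = 1.616 × 10⁻³⁵ m.
4.09 × 10⁶ × 1.616 × 10⁻³⁵ m = 6.611 × 10⁻²⁹ m

6.611 × 10⁻²⁹ m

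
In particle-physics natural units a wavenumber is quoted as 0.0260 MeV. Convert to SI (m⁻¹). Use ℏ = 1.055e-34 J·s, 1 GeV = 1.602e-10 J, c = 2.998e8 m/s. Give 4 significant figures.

Inverse length is [E]/(ℏc).
1 GeV → 1/(ℏc) × (1 GeV in J) = 5.065e15 m⁻¹.
Convert the energy scale: 0.0260 MeV = 2.60e-5 GeV.
Result: 2.60e-5 × 5.065e15 = 1.317e11 m⁻¹.

1.317e11 m⁻¹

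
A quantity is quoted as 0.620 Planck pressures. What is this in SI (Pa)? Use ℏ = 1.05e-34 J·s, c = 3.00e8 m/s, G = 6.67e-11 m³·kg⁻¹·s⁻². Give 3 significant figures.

One Planck pressure: p_P = c⁷/(ℏG²) = 4.68e113 Pa.
0.620 × 4.68e113 Pa = 2.90e113 Pa

2.90e113 Pa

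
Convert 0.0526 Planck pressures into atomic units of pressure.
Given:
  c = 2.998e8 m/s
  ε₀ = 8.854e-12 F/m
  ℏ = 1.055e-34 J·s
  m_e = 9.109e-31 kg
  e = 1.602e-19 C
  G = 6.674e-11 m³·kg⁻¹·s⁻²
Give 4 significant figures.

Planck pressure: p_P = c⁷/(ℏG²) = 4.632e113 Pa
atomic unit of pressure: P_au = E_h/a₀³ = m_e⁴e¹⁰/((4πε₀)⁵ℏ⁸) = 2.929e13 Pa
0.0526 × 4.632e113 / 2.929e13 = 8.318e98

8.318e98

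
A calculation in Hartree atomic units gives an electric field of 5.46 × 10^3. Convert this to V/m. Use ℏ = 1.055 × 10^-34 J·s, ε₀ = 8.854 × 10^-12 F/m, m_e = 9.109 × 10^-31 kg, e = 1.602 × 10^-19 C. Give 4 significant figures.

2.801 × 10^15 V/m

One atomic unit of electric field: E_au = E_h/(e a₀) = m_e²e⁵/((4πε₀)³ℏ⁴) = 5.131 × 10^11 V/m.
5.46 × 10^3 × 5.131 × 10^11 V/m = 2.801 × 10^15 V/m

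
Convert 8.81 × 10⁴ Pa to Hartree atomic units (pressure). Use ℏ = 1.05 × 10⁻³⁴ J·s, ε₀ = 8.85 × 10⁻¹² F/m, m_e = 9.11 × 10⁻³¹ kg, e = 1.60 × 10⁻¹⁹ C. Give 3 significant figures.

2.92 × 10⁻⁹

atomic unit of pressure: P_au = E_h/a₀³ = m_e⁴e¹⁰/((4πε₀)⁵ℏ⁸) = 3.01 × 10¹³ Pa.
8.81 × 10⁴ / 3.01 × 10¹³ = 2.92 × 10⁻⁹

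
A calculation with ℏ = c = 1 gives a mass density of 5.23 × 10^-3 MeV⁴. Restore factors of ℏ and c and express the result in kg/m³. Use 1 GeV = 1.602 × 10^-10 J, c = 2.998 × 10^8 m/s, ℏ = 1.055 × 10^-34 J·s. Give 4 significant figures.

Mass density is [E]/(c²[L]³) = [E]⁴/(ℏ³c⁵).
1 GeV⁴ → 1/(ℏ³c⁵) × (1 GeV in J)⁴ = 2.316 × 10^20 kg/m³.
Convert the energy scale: 5.23 × 10^-3 MeV⁴ = 5.23 × 10^-15 GeV⁴.
Result: 5.23 × 10^-15 × 2.316 × 10^20 = 1.211 × 10^6 kg/m³.

1.211 × 10^6 kg/m³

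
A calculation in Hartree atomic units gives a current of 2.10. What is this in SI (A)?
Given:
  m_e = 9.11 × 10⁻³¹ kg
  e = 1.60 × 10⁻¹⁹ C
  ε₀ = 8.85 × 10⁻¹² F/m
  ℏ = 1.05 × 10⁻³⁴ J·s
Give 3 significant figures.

One atomic unit of electric current: I_au = e E_h/ℏ = m_e e⁵/((4πε₀)²ℏ³) = 6.67 × 10⁻³ A.
2.10 × 6.67 × 10⁻³ A = 0.0140 A

0.0140 A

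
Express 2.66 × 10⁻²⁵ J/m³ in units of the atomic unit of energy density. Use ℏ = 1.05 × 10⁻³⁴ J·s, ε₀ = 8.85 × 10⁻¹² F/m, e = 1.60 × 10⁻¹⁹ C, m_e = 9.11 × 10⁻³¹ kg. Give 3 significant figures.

8.83 × 10⁻³⁹

atomic unit of energy density: u_au = E_h/a₀³ = m_e⁴e¹⁰/((4πε₀)⁵ℏ⁸) = 3.01 × 10¹³ J/m³.
2.66 × 10⁻²⁵ / 3.01 × 10¹³ = 8.83 × 10⁻³⁹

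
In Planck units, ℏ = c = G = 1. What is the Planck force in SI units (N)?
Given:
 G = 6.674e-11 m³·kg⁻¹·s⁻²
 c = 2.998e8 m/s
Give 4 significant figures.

From ℏ = c = G = 1 the force scale is F_P = c⁴/G.
  = 8.078e33 / 6.674e-11
  = 1.210e44 N

1.210e44 N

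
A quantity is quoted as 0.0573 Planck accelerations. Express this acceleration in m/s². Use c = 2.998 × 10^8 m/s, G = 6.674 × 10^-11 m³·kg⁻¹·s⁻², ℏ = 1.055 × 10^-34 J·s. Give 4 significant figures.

One Planck acceleration: a_P = √(c⁷/(ℏG)) = 5.560 × 10^51 m/s².
0.0573 × 5.560 × 10^51 m/s² = 3.186 × 10^50 m/s²

3.186 × 10^50 m/s²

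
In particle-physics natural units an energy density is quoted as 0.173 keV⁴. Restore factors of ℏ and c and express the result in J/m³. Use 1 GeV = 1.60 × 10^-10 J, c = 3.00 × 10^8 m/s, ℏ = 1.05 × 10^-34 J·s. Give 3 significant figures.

[E]/[L]³ = [E]⁴/(ℏc)³; restore (ℏc)⁻³.
1 GeV⁴ → 1/(ℏc)³ × (1 GeV in J)⁴ = 2.10 × 10^37 J/m³.
Convert the energy scale: 0.173 keV⁴ = 1.73 × 10^-25 GeV⁴.
Result: 1.73 × 10^-25 × 2.10 × 10^37 = 3.63 × 10^12 J/m³.

3.63 × 10^12 J/m³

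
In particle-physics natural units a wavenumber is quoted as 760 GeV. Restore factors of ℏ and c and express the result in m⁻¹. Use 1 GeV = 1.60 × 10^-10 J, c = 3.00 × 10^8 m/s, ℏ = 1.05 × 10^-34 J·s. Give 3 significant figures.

3.86 × 10^18 m⁻¹

Inverse length is [E]/(ℏc).
1 GeV → 1/(ℏc) × (1 GeV in J) = 5.08 × 10^15 m⁻¹.
Result: 760 × 5.08 × 10^15 = 3.86 × 10^18 m⁻¹.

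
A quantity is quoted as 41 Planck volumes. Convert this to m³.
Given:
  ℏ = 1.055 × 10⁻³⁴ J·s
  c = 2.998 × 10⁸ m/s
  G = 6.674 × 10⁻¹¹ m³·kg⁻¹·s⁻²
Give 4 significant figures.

One Planck volume: V_P = (ℏG/c³)^(3/2) = 4.224 × 10⁻¹⁰⁵ m³.
41 × 4.224 × 10⁻¹⁰⁵ m³ = 1.732 × 10⁻¹⁰³ m³

1.732 × 10⁻¹⁰³ m³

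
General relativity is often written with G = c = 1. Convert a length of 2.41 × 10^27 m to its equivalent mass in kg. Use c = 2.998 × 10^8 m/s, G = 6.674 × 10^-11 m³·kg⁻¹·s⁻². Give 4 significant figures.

Length → mass via c²/G.
2.41 × 10^27 m × (c²/G) = 3.246 × 10^54 kg

3.246 × 10^54 kg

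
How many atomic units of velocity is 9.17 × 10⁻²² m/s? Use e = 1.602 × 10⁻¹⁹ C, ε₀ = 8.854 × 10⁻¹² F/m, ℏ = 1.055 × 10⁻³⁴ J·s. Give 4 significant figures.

atomic unit of velocity: v_au = e²/(4πε₀ℏ) = 2.186 × 10⁶ m/s.
9.17 × 10⁻²² / 2.186 × 10⁶ = 4.194 × 10⁻²⁸

4.194 × 10⁻²⁸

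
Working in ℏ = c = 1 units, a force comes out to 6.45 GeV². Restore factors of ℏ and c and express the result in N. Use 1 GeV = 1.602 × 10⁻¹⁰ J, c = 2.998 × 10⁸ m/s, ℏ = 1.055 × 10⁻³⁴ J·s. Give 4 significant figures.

Force is [E]/[L] = [E]²/(ℏc); restore (ℏc)⁻¹.
1 GeV² → 1/(ℏc) × (1 GeV in J)² = 8.114 × 10⁵ N.
Result: 6.45 × 8.114 × 10⁵ = 5.234 × 10⁶ N.

5.234 × 10⁶ N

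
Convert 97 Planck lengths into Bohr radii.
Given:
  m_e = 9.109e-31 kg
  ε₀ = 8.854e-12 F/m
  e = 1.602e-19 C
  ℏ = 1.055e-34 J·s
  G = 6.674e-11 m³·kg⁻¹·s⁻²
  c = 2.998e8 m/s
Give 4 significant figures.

Planck length: ℓ_P = √(ℏG/c³) = 1.616e-35 m
Bohr radius: a₀ = 4πε₀ℏ²/(m_e e²) = 5.297e-11 m
97 × 1.616e-35 / 5.297e-11 = 2.960e-23

2.960e-23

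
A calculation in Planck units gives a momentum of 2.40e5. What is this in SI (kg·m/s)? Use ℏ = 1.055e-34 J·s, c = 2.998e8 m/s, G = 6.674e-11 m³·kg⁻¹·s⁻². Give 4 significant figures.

One Planck momentum: p_P = √(ℏc³/G) = 6.527 kg·m/s.
2.40e5 × 6.527 kg·m/s = 1.566e6 kg·m/s

1.566e6 kg·m/s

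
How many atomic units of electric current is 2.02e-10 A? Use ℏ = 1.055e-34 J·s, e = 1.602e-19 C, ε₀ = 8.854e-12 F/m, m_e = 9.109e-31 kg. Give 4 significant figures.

3.055e-8

atomic unit of electric current: I_au = e E_h/ℏ = m_e e⁵/((4πε₀)²ℏ³) = 6.612e-3 A.
2.02e-10 / 6.612e-3 = 3.055e-8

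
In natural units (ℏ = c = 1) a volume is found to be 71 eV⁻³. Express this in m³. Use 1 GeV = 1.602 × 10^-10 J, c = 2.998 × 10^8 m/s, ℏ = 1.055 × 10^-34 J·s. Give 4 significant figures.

5.464 × 10^-19 m³

Volume is [L]³ = [E]⁻³·(ℏc)³.
1 GeV⁻³ → (ℏc)³ × (1 GeV in J)⁻³ = 7.696 × 10^-48 m³.
Convert the energy scale: 71 eV⁻³ = 7.10 × 10^28 GeV⁻³.
Result: 7.10 × 10^28 × 7.696 × 10^-48 = 5.464 × 10^-19 m³.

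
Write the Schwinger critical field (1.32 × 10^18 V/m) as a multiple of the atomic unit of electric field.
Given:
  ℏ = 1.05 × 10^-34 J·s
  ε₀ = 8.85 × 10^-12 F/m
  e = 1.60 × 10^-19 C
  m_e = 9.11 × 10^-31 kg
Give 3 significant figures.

atomic unit of electric field: E_au = E_h/(e a₀) = m_e²e⁵/((4πε₀)³ℏ⁴) = 5.20 × 10^11 V/m.
1.32 × 10^18 / 5.20 × 10^11 = 2.54 × 10^6

2.54 × 10^6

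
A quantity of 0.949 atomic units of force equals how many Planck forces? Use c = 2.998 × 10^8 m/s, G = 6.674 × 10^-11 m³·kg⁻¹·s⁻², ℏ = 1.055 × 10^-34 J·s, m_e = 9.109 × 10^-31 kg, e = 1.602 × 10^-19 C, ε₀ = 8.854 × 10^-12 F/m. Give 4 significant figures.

atomic unit of force: F_au = E_h/a₀ = m_e²e⁶/((4πε₀)³ℏ⁴) = 8.220 × 10^-8 N
Planck force: F_P = c⁴/G = 1.210 × 10^44 N
0.949 × 8.220 × 10^-8 / 1.210 × 10^44 = 6.444 × 10^-52

6.444 × 10^-52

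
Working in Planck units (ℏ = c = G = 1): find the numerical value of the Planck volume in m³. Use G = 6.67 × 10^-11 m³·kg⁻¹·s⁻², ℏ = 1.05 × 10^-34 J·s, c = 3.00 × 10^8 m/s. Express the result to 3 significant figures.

From ℏ = c = G = 1 the volume scale is V_P = (ℏG/c³)^(3/2).
  = √(1.75 × 10^-209)
  = 4.18 × 10^-105 m³

4.18 × 10^-105 m³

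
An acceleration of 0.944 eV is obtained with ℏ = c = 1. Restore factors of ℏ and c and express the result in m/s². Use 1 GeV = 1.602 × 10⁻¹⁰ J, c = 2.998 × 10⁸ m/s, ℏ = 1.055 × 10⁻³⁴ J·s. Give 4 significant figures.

4.297 × 10²³ m/s²

Acceleration is [L]/[T]² = c·[E]/ℏ.
1 GeV → c/ℏ × (1 GeV in J) = 4.552 × 10³² m/s².
Convert the energy scale: 0.944 eV = 9.44 × 10⁻¹⁰ GeV.
Result: 9.44 × 10⁻¹⁰ × 4.552 × 10³² = 4.297 × 10²³ m/s².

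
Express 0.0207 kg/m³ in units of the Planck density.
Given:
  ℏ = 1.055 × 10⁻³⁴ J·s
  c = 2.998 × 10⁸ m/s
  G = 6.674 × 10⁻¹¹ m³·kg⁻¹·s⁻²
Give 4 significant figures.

Planck density: ρ_P = c⁵/(ℏG²) = 5.154 × 10⁹⁶ kg/m³.
0.0207 / 5.154 × 10⁹⁶ = 4.016 × 10⁻⁹⁹

4.016 × 10⁻⁹⁹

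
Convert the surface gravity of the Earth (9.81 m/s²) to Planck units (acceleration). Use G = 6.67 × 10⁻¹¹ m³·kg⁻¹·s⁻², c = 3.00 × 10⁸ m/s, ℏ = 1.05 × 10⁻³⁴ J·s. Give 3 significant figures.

1.76 × 10⁻⁵¹

Planck acceleration: a_P = √(c⁷/(ℏG)) = 5.59 × 10⁵¹ m/s².
9.81 / 5.59 × 10⁵¹ = 1.76 × 10⁻⁵¹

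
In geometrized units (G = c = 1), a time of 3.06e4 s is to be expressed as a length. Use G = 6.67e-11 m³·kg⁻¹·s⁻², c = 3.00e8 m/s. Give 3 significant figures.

Time → length via c.
3.06e4 s × (c) = 9.18e12 m

9.18e12 m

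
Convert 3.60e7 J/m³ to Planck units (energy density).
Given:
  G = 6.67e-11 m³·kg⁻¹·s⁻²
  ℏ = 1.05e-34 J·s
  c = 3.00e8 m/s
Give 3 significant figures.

7.69e-107

Planck energy density: u_P = c⁷/(ℏG²) = 4.68e113 J/m³.
3.60e7 / 4.68e113 = 7.69e-107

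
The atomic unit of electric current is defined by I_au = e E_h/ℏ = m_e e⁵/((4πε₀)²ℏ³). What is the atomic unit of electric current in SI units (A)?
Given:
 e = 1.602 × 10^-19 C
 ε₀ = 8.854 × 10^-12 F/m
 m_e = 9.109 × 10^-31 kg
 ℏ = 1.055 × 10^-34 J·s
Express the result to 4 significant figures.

I_au = e E_h/ℏ = m_e e⁵/((4πε₀)²ℏ³)
E_h = 4.354 × 10^-18 J
e·E_h/ℏ = 6.612 × 10^-3 A

6.612 × 10^-3 A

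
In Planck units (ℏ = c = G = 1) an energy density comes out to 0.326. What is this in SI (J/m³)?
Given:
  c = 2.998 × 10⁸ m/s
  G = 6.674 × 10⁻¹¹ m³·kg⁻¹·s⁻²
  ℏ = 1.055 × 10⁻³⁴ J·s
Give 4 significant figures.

1.510 × 10¹¹³ J/m³

One Planck energy density: u_P = c⁷/(ℏG²) = 4.632 × 10¹¹³ J/m³.
0.326 × 4.632 × 10¹¹³ J/m³ = 1.510 × 10¹¹³ J/m³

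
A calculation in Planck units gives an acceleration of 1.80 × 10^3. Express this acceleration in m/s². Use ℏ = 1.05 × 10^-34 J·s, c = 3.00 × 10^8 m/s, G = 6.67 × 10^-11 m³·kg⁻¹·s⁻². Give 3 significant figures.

1.01 × 10^55 m/s²

One Planck acceleration: a_P = √(c⁷/(ℏG)) = 5.59 × 10^51 m/s².
1.80 × 10^3 × 5.59 × 10^51 m/s² = 1.01 × 10^55 m/s²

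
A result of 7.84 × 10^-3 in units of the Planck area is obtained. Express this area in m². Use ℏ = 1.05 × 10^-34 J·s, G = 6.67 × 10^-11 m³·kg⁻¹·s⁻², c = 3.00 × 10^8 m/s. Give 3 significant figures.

2.03 × 10^-72 m²

One Planck area: A_P = ℏG/c³ = 2.59 × 10^-70 m².
7.84 × 10^-3 × 2.59 × 10^-70 m² = 2.03 × 10^-72 m²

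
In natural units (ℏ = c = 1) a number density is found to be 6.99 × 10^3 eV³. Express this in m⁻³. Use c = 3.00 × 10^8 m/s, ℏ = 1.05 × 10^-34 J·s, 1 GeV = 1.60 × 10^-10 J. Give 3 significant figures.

9.16 × 10^23 m⁻³

Number density is [L]⁻³ = [E]³/(ℏc)³.
1 GeV³ → 1/(ℏc)³ × (1 GeV in J)³ = 1.31 × 10^47 m⁻³.
Convert the energy scale: 6.99 × 10^3 eV³ = 6.99 × 10^-24 GeV³.
Result: 6.99 × 10^-24 × 1.31 × 10^47 = 9.16 × 10^23 m⁻³.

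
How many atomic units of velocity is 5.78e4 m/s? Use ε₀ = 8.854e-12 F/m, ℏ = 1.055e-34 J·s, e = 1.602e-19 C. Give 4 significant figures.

atomic unit of velocity: v_au = e²/(4πε₀ℏ) = 2.186e6 m/s.
5.78e4 / 2.186e6 = 0.02644

0.02644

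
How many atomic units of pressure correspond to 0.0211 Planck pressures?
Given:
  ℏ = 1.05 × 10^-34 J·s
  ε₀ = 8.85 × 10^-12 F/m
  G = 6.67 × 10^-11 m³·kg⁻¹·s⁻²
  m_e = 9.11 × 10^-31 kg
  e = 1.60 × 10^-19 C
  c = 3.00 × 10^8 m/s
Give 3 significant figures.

Planck pressure: p_P = c⁷/(ℏG²) = 4.68 × 10^113 Pa
atomic unit of pressure: P_au = E_h/a₀³ = m_e⁴e¹⁰/((4πε₀)⁵ℏ⁸) = 3.01 × 10^13 Pa
0.0211 × 4.68 × 10^113 / 3.01 × 10^13 = 3.28 × 10^98

3.28 × 10^98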